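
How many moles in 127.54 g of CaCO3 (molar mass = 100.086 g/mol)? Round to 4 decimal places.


n = mass / M
n = 127.54 / 100.086
n = 1.2743041 mol, rounded to 4 dp:

1.2743 mol


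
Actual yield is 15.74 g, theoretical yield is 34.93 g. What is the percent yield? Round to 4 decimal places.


% yield = 100 * actual / theoretical
% yield = 100 * 15.74 / 34.93
% yield = 45.06155167 %, rounded to 4 dp:

45.0616 %


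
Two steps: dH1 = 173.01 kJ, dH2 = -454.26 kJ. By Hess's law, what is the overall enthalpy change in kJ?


Hess's law: enthalpy is a state function, so add the step enthalpies.
dH_total = dH1 + dH2 = 173.01 + (-454.26)
dH_total = -281.25 kJ:

-281.25 kJ


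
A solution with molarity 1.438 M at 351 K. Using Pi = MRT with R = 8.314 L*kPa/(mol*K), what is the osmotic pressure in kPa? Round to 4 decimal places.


Osmotic pressure (van't Hoff): Pi = M*R*T.
RT = 8.314 * 351 = 2918.214
Pi = 1.438 * 2918.214
Pi = 4196.391732 kPa, rounded to 4 dp:

4196.3917 kPa


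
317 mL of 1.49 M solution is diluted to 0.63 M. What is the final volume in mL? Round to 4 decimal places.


Dilution: M1*V1 = M2*V2, solve for V2.
V2 = M1*V1 / M2
V2 = 1.49 * 317 / 0.63
V2 = 472.33 / 0.63
V2 = 749.73015873 mL, rounded to 4 dp:

749.7302 mL


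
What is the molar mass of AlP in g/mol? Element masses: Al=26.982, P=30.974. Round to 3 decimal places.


M = sum(count * atomic_mass) over atoms.
M = 1*26.982 + 1*30.974
M = 26.982 + 30.974
M = 57.956 g/mol, rounded to 3 dp:

57.956 g/mol


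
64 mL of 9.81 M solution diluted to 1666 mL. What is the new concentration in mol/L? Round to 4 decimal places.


Dilution: M1*V1 = M2*V2, solve for M2.
M2 = M1*V1 / V2
M2 = 9.81 * 64 / 1666
M2 = 627.84 / 1666
M2 = 0.37685474 mol/L, rounded to 4 dp:

0.3769 mol/L


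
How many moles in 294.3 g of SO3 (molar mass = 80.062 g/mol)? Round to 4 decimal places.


n = mass / M
n = 294.3 / 80.062
n = 3.67590118 mol, rounded to 4 dp:

3.6759 mol


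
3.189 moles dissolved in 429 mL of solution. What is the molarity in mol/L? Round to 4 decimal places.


Convert volume to liters: V_L = V_mL / 1000.
V_L = 429 / 1000 = 0.429 L
M = n / V_L = 3.189 / 0.429
M = 7.43356643 mol/L, rounded to 4 dp:

7.4336 mol/L


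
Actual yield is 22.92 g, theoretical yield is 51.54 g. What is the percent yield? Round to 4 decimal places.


% yield = 100 * actual / theoretical
% yield = 100 * 22.92 / 51.54
% yield = 44.47031432 %, rounded to 4 dp:

44.4703 %


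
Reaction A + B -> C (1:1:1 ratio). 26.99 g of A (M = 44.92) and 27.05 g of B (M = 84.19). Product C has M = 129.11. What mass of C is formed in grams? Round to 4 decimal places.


Find moles of each reactant; the smaller value is the limiting reagent in a 1:1:1 reaction, so moles_C equals moles of the limiter.
n_A = mass_A / M_A = 26.99 / 44.92 = 0.600846 mol
n_B = mass_B / M_B = 27.05 / 84.19 = 0.321297 mol
Limiting reagent: B (smaller), n_limiting = 0.321297 mol
mass_C = n_limiting * M_C = 0.321297 * 129.11
mass_C = 41.48265567 g, rounded to 4 dp:

41.4827 g


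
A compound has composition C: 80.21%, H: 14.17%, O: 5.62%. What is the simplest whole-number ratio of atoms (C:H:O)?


Assume 100 g of compound, divide each mass% by atomic mass to get moles, then normalize by the smallest to get a raw atom ratio.
Moles per 100 g: C: 80.21/12.011 = 6.678, H: 14.17/1.008 = 14.0575, O: 5.62/15.999 = 0.3513
Raw ratio (divide by min = 0.3513): C: 19.011, H: 40.019, O: 1.0
Multiply by 1 to clear fractions: C: 19.011 ~= 19, H: 40.019 ~= 40, O: 1.0 ~= 1
Reduce by GCD to get the simplest whole-number ratio:

19:40:1


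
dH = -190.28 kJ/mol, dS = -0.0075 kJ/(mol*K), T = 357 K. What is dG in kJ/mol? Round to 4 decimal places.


Gibbs: dG = dH - T*dS (consistent units, dS already in kJ/(mol*K)).
T*dS = 357 * -0.0075 = -2.6775
dG = -190.28 - (-2.6775)
dG = -187.6025 kJ/mol, rounded to 4 dp:

-187.6025 kJ/mol


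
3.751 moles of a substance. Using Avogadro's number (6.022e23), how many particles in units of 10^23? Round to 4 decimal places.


N = n * NA, then divide by 1e23 for the requested units.
N / 1e23 = n * 6.022
N / 1e23 = 3.751 * 6.022
N / 1e23 = 22.588522, rounded to 4 dp:

22.5885


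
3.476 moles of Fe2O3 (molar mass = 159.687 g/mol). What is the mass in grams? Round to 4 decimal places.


mass = n * M
mass = 3.476 * 159.687
mass = 555.072012 g, rounded to 4 dp:

555.0720 g


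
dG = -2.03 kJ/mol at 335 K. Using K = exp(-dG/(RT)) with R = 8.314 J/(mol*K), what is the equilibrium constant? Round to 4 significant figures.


dG is in kJ/mol; multiply by 1000 to match R in J/(mol*K).
RT = 8.314 * 335 = 2785.19 J/mol
exponent = -dG*1000 / (RT) = -(-2.03*1000) / 2785.19 = 0.72885512
K = exp(0.72885512)
K = 2.0727062, rounded to 4 significant figures:

2.073


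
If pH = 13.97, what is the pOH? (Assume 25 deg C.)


At 25 deg C, pH + pOH = 14.
pOH = 14 - pH = 14 - 13.97
pOH = 0.03:

0.03


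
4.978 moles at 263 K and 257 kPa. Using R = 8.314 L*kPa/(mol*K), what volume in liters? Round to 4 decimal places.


PV = nRT, solve for V = nRT / P.
nRT = 4.978 * 8.314 * 263 = 10884.8052
V = 10884.8052 / 257
V = 42.35332763 L, rounded to 4 dp:

42.3533 L


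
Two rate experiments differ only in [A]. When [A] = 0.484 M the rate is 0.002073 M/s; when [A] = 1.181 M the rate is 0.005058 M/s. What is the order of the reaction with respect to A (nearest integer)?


Rate is proportional to [A]^n, so rate2/rate1 = ([A]2/[A]1)^n. Take logs to solve for n.
rate2/rate1 = 0.005058 / 0.002073 = 2.4399
[A]2/[A]1 = 1.181 / 0.484 = 2.4401
n = ln(2.4399) / ln(2.4401) = 1.0
Nearest integer order:

1


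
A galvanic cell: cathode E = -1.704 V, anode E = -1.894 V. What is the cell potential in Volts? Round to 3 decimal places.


Standard cell potential: E_cell = E_cathode - E_anode.
E_cell = -1.704 - (-1.894)
E_cell = 0.19 V, rounded to 3 dp:

0.190 V


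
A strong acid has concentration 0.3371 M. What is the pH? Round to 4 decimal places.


A strong acid dissociates completely, so [H+] equals the given concentration.
pH = -log10([H+]) = -log10(0.3371)
pH = 0.47224125, rounded to 4 dp:

0.4722


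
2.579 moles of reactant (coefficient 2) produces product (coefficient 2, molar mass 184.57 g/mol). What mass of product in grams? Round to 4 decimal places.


Use the coefficient ratio to convert reactant moles to product moles, then multiply by the product's molar mass.
moles_P = moles_R * (coeff_P / coeff_R) = 2.579 * (2/2) = 2.579
mass_P = moles_P * M_P = 2.579 * 184.57
mass_P = 476.00603 g, rounded to 4 dp:

476.0060 g


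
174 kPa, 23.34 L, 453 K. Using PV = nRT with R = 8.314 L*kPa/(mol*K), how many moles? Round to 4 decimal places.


PV = nRT, solve for n = PV / (RT).
PV = 174 * 23.34 = 4061.16
RT = 8.314 * 453 = 3766.242
n = 4061.16 / 3766.242
n = 1.07830564 mol, rounded to 4 dp:

1.0783 mol


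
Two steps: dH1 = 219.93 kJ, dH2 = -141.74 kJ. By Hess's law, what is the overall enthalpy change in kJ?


Hess's law: enthalpy is a state function, so add the step enthalpies.
dH_total = dH1 + dH2 = 219.93 + (-141.74)
dH_total = 78.19 kJ:

78.19 kJ


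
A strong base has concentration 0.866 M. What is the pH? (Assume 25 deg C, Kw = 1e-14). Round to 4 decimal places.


A strong base dissociates completely, so [OH-] equals the given concentration.
pOH = -log10([OH-]) = -log10(0.866) = 0.062482
pH = 14 - pOH = 14 - 0.062482
pH = 13.937518, rounded to 4 dp:

13.9375


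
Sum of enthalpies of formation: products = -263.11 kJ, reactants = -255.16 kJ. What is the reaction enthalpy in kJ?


dH_rxn = sum(dH_f products) - sum(dH_f reactants)
dH_rxn = -263.11 - (-255.16)
dH_rxn = -7.95 kJ:

-7.95 kJ


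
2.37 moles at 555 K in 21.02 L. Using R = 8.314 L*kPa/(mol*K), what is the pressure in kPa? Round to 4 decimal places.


PV = nRT, solve for P = nRT / V.
nRT = 2.37 * 8.314 * 555 = 10935.8199
P = 10935.8199 / 21.02
P = 520.25784491 kPa, rounded to 4 dp:

520.2578 kPa


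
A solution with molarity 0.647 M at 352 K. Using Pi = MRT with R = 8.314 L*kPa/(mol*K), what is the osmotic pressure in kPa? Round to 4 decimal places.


Osmotic pressure (van't Hoff): Pi = M*R*T.
RT = 8.314 * 352 = 2926.528
Pi = 0.647 * 2926.528
Pi = 1893.463616 kPa, rounded to 4 dp:

1893.4636 kPa


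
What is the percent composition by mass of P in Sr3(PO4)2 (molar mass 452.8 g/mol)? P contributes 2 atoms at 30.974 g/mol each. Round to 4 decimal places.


pct = 100 * (n_elem * M_elem) / M_total
mass_contribution = 2 * 30.974 = 61.948 g/mol
pct = 100 * 61.948 / 452.8
pct = 13.68109541 %, rounded to 4 dp:

13.6811 %


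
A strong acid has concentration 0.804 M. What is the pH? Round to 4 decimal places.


A strong acid dissociates completely, so [H+] equals the given concentration.
pH = -log10([H+]) = -log10(0.804)
pH = 0.09474395, rounded to 4 dp:

0.0947


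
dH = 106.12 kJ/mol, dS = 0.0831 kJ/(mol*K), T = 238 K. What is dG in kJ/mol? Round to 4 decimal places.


Gibbs: dG = dH - T*dS (consistent units, dS already in kJ/(mol*K)).
T*dS = 238 * 0.0831 = 19.7778
dG = 106.12 - (19.7778)
dG = 86.3422 kJ/mol, rounded to 4 dp:

86.3422 kJ/mol


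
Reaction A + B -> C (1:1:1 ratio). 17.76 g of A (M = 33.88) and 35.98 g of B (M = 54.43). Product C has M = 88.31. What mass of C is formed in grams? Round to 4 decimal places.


Find moles of each reactant; the smaller value is the limiting reagent in a 1:1:1 reaction, so moles_C equals moles of the limiter.
n_A = mass_A / M_A = 17.76 / 33.88 = 0.524203 mol
n_B = mass_B / M_B = 35.98 / 54.43 = 0.661033 mol
Limiting reagent: A (smaller), n_limiting = 0.524203 mol
mass_C = n_limiting * M_C = 0.524203 * 88.31
mass_C = 46.29236693 g, rounded to 4 dp:

46.2924 g


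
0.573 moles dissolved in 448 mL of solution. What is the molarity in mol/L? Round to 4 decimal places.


Convert volume to liters: V_L = V_mL / 1000.
V_L = 448 / 1000 = 0.448 L
M = n / V_L = 0.573 / 0.448
M = 1.27901786 mol/L, rounded to 4 dp:

1.2790 mol/L


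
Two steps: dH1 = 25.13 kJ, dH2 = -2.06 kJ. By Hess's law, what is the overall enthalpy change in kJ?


Hess's law: enthalpy is a state function, so add the step enthalpies.
dH_total = dH1 + dH2 = 25.13 + (-2.06)
dH_total = 23.07 kJ:

23.07 kJ


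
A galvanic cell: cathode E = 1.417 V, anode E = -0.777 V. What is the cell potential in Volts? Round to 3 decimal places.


Standard cell potential: E_cell = E_cathode - E_anode.
E_cell = 1.417 - (-0.777)
E_cell = 2.194 V, rounded to 3 dp:

2.194 V


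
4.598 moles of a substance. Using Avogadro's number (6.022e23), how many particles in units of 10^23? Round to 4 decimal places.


N = n * NA, then divide by 1e23 for the requested units.
N / 1e23 = n * 6.022
N / 1e23 = 4.598 * 6.022
N / 1e23 = 27.689156, rounded to 4 dp:

27.6892


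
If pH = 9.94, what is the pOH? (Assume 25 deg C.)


At 25 deg C, pH + pOH = 14.
pOH = 14 - pH = 14 - 9.94
pOH = 4.06:

4.06


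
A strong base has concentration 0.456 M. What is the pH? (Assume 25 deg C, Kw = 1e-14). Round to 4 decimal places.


A strong base dissociates completely, so [OH-] equals the given concentration.
pOH = -log10([OH-]) = -log10(0.456) = 0.341035
pH = 14 - pOH = 14 - 0.341035
pH = 13.658965, rounded to 4 dp:

13.6590


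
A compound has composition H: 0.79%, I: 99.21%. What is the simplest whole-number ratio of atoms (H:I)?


Assume 100 g of compound, divide each mass% by atomic mass to get moles, then normalize by the smallest to get a raw atom ratio.
Moles per 100 g: H: 0.79/1.008 = 0.7837, I: 99.21/126.904 = 0.7818
Raw ratio (divide by min = 0.7818): H: 1.003, I: 1.0
Multiply by 1 to clear fractions: H: 1.003 ~= 1, I: 1.0 ~= 1
Reduce by GCD to get the simplest whole-number ratio:

1:1


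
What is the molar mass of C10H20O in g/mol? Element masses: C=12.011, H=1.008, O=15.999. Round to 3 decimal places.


M = sum(count * atomic_mass) over atoms.
M = 10*12.011 + 20*1.008 + 1*15.999
M = 120.11 + 20.16 + 15.999
M = 156.269 g/mol, rounded to 3 dp:

156.269 g/mol


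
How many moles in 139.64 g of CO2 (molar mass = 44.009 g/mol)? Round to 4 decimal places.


n = mass / M
n = 139.64 / 44.009
n = 3.17298734 mol, rounded to 4 dp:

3.1730 mol


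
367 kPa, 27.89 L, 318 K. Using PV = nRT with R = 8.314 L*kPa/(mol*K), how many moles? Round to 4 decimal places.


PV = nRT, solve for n = PV / (RT).
PV = 367 * 27.89 = 10235.63
RT = 8.314 * 318 = 2643.852
n = 10235.63 / 2643.852
n = 3.87148373 mol, rounded to 4 dp:

3.8715 mol


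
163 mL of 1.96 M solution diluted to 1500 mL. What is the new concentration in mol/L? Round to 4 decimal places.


Dilution: M1*V1 = M2*V2, solve for M2.
M2 = M1*V1 / V2
M2 = 1.96 * 163 / 1500
M2 = 319.48 / 1500
M2 = 0.21298667 mol/L, rounded to 4 dp:

0.2130 mol/L


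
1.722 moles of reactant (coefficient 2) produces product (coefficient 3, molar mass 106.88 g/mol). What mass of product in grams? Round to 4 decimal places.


Use the coefficient ratio to convert reactant moles to product moles, then multiply by the product's molar mass.
moles_P = moles_R * (coeff_P / coeff_R) = 1.722 * (3/2) = 2.583
mass_P = moles_P * M_P = 2.583 * 106.88
mass_P = 276.07104 g, rounded to 4 dp:

276.0710 g


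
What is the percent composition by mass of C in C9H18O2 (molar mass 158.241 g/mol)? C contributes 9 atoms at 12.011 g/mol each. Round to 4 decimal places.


pct = 100 * (n_elem * M_elem) / M_total
mass_contribution = 9 * 12.011 = 108.099 g/mol
pct = 100 * 108.099 / 158.241
pct = 68.31288983 %, rounded to 4 dp:

68.3129 %


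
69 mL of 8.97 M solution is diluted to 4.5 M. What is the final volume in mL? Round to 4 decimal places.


Dilution: M1*V1 = M2*V2, solve for V2.
V2 = M1*V1 / M2
V2 = 8.97 * 69 / 4.5
V2 = 618.93 / 4.5
V2 = 137.54 mL, rounded to 4 dp:

137.5400 mL


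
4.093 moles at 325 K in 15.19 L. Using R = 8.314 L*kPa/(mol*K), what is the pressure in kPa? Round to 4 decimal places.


PV = nRT, solve for P = nRT / V.
nRT = 4.093 * 8.314 * 325 = 11059.4906
P = 11059.4906 / 15.19
P = 728.07706386 kPa, rounded to 4 dp:

728.0771 kPa


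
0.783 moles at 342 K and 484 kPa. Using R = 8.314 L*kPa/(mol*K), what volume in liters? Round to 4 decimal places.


PV = nRT, solve for V = nRT / P.
nRT = 0.783 * 8.314 * 342 = 2226.3728
V = 2226.3728 / 484
V = 4.5999438 L, rounded to 4 dp:

4.5999 L


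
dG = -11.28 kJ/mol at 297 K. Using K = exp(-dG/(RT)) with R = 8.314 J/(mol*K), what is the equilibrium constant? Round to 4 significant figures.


dG is in kJ/mol; multiply by 1000 to match R in J/(mol*K).
RT = 8.314 * 297 = 2469.258 J/mol
exponent = -dG*1000 / (RT) = -(-11.28*1000) / 2469.258 = 4.56817392
K = exp(4.56817392)
K = 96.367973, rounded to 4 significant figures:

96.37


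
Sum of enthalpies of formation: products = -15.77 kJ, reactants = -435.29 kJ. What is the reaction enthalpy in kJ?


dH_rxn = sum(dH_f products) - sum(dH_f reactants)
dH_rxn = -15.77 - (-435.29)
dH_rxn = 419.52 kJ:

419.52 kJ


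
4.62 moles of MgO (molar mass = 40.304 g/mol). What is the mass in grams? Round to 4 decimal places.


mass = n * M
mass = 4.62 * 40.304
mass = 186.20448 g, rounded to 4 dp:

186.2045 g


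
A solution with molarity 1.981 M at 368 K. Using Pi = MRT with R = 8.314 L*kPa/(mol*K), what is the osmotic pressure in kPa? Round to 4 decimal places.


Osmotic pressure (van't Hoff): Pi = M*R*T.
RT = 8.314 * 368 = 3059.552
Pi = 1.981 * 3059.552
Pi = 6060.972512 kPa, rounded to 4 dp:

6060.9725 kPa


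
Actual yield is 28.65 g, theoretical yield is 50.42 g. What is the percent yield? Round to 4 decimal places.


% yield = 100 * actual / theoretical
% yield = 100 * 28.65 / 50.42
% yield = 56.82268941 %, rounded to 4 dp:

56.8227 %


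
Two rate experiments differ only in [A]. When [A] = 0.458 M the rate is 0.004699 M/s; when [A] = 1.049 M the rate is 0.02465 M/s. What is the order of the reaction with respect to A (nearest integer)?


Rate is proportional to [A]^n, so rate2/rate1 = ([A]2/[A]1)^n. Take logs to solve for n.
rate2/rate1 = 0.02465 / 0.004699 = 5.2458
[A]2/[A]1 = 1.049 / 0.458 = 2.2904
n = ln(5.2458) / ln(2.2904) = 2.0
Nearest integer order:

2


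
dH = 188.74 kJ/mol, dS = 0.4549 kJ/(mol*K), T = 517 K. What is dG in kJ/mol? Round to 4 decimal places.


Gibbs: dG = dH - T*dS (consistent units, dS already in kJ/(mol*K)).
T*dS = 517 * 0.4549 = 235.1833
dG = 188.74 - (235.1833)
dG = -46.4433 kJ/mol, rounded to 4 dp:

-46.4433 kJ/mol


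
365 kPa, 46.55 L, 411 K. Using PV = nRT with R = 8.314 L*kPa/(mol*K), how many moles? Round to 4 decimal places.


PV = nRT, solve for n = PV / (RT).
PV = 365 * 46.55 = 16990.75
RT = 8.314 * 411 = 3417.054
n = 16990.75 / 3417.054
n = 4.97233875 mol, rounded to 4 dp:

4.9723 mol


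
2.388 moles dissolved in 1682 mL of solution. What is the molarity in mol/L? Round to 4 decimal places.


Convert volume to liters: V_L = V_mL / 1000.
V_L = 1682 / 1000 = 1.682 L
M = n / V_L = 2.388 / 1.682
M = 1.41973841 mol/L, rounded to 4 dp:

1.4197 mol/L


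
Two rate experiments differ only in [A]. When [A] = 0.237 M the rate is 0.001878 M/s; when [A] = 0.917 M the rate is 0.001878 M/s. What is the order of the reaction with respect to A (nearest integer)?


Rate is proportional to [A]^n, so rate2/rate1 = ([A]2/[A]1)^n. Take logs to solve for n.
rate2/rate1 = 0.001878 / 0.001878 = 1.0
[A]2/[A]1 = 0.917 / 0.237 = 3.8692
n = ln(1.0) / ln(3.8692) = 0.0
Nearest integer order:

0


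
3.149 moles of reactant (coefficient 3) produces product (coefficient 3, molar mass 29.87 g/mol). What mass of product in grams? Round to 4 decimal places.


Use the coefficient ratio to convert reactant moles to product moles, then multiply by the product's molar mass.
moles_P = moles_R * (coeff_P / coeff_R) = 3.149 * (3/3) = 3.149
mass_P = moles_P * M_P = 3.149 * 29.87
mass_P = 94.06063 g, rounded to 4 dp:

94.0606 g


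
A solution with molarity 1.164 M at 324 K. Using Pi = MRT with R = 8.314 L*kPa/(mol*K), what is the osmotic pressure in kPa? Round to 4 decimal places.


Osmotic pressure (van't Hoff): Pi = M*R*T.
RT = 8.314 * 324 = 2693.736
Pi = 1.164 * 2693.736
Pi = 3135.508704 kPa, rounded to 4 dp:

3135.5087 kPa


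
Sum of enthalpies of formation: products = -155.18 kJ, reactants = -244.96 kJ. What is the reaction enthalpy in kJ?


dH_rxn = sum(dH_f products) - sum(dH_f reactants)
dH_rxn = -155.18 - (-244.96)
dH_rxn = 89.78 kJ:

89.78 kJ


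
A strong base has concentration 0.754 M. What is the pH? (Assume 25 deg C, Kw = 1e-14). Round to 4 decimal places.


A strong base dissociates completely, so [OH-] equals the given concentration.
pOH = -log10([OH-]) = -log10(0.754) = 0.122629
pH = 14 - pOH = 14 - 0.122629
pH = 13.877371, rounded to 4 dp:

13.8774


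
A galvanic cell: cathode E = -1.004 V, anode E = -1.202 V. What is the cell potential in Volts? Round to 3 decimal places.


Standard cell potential: E_cell = E_cathode - E_anode.
E_cell = -1.004 - (-1.202)
E_cell = 0.198 V, rounded to 3 dp:

0.198 V


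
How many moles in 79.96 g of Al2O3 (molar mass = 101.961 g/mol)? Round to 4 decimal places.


n = mass / M
n = 79.96 / 101.961
n = 0.78422142 mol, rounded to 4 dp:

0.7842 mol


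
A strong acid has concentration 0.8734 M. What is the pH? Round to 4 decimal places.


A strong acid dissociates completely, so [H+] equals the given concentration.
pH = -log10([H+]) = -log10(0.8734)
pH = 0.05878681, rounded to 4 dp:

0.0588


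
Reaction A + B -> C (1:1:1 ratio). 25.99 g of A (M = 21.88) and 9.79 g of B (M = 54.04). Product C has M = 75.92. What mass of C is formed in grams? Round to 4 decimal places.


Find moles of each reactant; the smaller value is the limiting reagent in a 1:1:1 reaction, so moles_C equals moles of the limiter.
n_A = mass_A / M_A = 25.99 / 21.88 = 1.187843 mol
n_B = mass_B / M_B = 9.79 / 54.04 = 0.181162 mol
Limiting reagent: B (smaller), n_limiting = 0.181162 mol
mass_C = n_limiting * M_C = 0.181162 * 75.92
mass_C = 13.75381904 g, rounded to 4 dp:

13.7538 g


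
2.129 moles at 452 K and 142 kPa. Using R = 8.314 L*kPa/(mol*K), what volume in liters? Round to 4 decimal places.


PV = nRT, solve for V = nRT / P.
nRT = 2.129 * 8.314 * 452 = 8000.6287
V = 8000.6287 / 142
V = 56.34245563 L, rounded to 4 dp:

56.3425 L


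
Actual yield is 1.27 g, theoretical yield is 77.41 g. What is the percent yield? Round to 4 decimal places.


% yield = 100 * actual / theoretical
% yield = 100 * 1.27 / 77.41
% yield = 1.64061491 %, rounded to 4 dp:

1.6406 %


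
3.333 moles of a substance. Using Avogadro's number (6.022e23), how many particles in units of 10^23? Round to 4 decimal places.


N = n * NA, then divide by 1e23 for the requested units.
N / 1e23 = n * 6.022
N / 1e23 = 3.333 * 6.022
N / 1e23 = 20.071326, rounded to 4 dp:

20.0713


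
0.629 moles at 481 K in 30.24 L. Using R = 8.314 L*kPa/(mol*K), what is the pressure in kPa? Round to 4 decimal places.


PV = nRT, solve for P = nRT / V.
nRT = 0.629 * 8.314 * 481 = 2515.3924
P = 2515.3924 / 30.24
P = 83.18096561 kPa, rounded to 4 dp:

83.1810 kPa


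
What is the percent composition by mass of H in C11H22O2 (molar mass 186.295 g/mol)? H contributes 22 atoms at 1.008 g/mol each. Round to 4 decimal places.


pct = 100 * (n_elem * M_elem) / M_total
mass_contribution = 22 * 1.008 = 22.176 g/mol
pct = 100 * 22.176 / 186.295
pct = 11.90370112 %, rounded to 4 dp:

11.9037 %


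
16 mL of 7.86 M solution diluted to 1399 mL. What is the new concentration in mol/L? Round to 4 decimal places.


Dilution: M1*V1 = M2*V2, solve for M2.
M2 = M1*V1 / V2
M2 = 7.86 * 16 / 1399
M2 = 125.76 / 1399
M2 = 0.08989278 mol/L, rounded to 4 dp:

0.0899 mol/L


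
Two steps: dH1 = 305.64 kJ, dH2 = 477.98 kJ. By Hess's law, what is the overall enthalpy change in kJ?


Hess's law: enthalpy is a state function, so add the step enthalpies.
dH_total = dH1 + dH2 = 305.64 + (477.98)
dH_total = 783.62 kJ:

783.62 kJ


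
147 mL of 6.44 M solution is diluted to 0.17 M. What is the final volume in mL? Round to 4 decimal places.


Dilution: M1*V1 = M2*V2, solve for V2.
V2 = M1*V1 / M2
V2 = 6.44 * 147 / 0.17
V2 = 946.68 / 0.17
V2 = 5568.70588235 mL, rounded to 4 dp:

5568.7059 mL


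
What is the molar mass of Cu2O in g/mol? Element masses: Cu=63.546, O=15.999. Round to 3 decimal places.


M = sum(count * atomic_mass) over atoms.
M = 2*63.546 + 1*15.999
M = 127.092 + 15.999
M = 143.091 g/mol, rounded to 3 dp:

143.091 g/mol


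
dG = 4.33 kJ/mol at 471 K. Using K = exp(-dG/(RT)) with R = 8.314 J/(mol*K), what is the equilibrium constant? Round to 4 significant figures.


dG is in kJ/mol; multiply by 1000 to match R in J/(mol*K).
RT = 8.314 * 471 = 3915.894 J/mol
exponent = -dG*1000 / (RT) = -(4.33*1000) / 3915.894 = -1.10575005
K = exp(-1.10575005)
K = 0.33096255, rounded to 4 significant figures:

0.3310


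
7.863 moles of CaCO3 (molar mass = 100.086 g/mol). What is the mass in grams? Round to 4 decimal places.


mass = n * M
mass = 7.863 * 100.086
mass = 786.976218 g, rounded to 4 dp:

786.9762 g


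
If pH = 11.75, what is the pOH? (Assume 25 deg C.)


At 25 deg C, pH + pOH = 14.
pOH = 14 - pH = 14 - 11.75
pOH = 2.25:

2.25


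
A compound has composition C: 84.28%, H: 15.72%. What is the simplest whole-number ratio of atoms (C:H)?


Assume 100 g of compound, divide each mass% by atomic mass to get moles, then normalize by the smallest to get a raw atom ratio.
Moles per 100 g: C: 84.28/12.011 = 7.0169, H: 15.72/1.008 = 15.5952
Raw ratio (divide by min = 7.0169): C: 1.0, H: 2.223
Multiply by 9 to clear fractions: C: 9.0 ~= 9, H: 20.003 ~= 20
Reduce by GCD to get the simplest whole-number ratio:

9:20


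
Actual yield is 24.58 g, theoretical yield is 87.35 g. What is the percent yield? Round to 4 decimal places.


% yield = 100 * actual / theoretical
% yield = 100 * 24.58 / 87.35
% yield = 28.139668 %, rounded to 4 dp:

28.1397 %


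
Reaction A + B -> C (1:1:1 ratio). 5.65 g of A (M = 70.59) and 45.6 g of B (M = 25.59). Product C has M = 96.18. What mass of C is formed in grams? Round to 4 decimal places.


Find moles of each reactant; the smaller value is the limiting reagent in a 1:1:1 reaction, so moles_C equals moles of the limiter.
n_A = mass_A / M_A = 5.65 / 70.59 = 0.08004 mol
n_B = mass_B / M_B = 45.6 / 25.59 = 1.781946 mol
Limiting reagent: A (smaller), n_limiting = 0.08004 mol
mass_C = n_limiting * M_C = 0.08004 * 96.18
mass_C = 7.6982472 g, rounded to 4 dp:

7.6982 g


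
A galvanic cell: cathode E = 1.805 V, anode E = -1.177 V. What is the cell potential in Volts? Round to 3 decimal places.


Standard cell potential: E_cell = E_cathode - E_anode.
E_cell = 1.805 - (-1.177)
E_cell = 2.982 V, rounded to 3 dp:

2.982 V


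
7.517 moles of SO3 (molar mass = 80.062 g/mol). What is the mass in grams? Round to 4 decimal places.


mass = n * M
mass = 7.517 * 80.062
mass = 601.826054 g, rounded to 4 dp:

601.8261 g


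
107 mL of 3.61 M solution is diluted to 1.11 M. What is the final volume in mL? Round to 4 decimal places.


Dilution: M1*V1 = M2*V2, solve for V2.
V2 = M1*V1 / M2
V2 = 3.61 * 107 / 1.11
V2 = 386.27 / 1.11
V2 = 347.99099099 mL, rounded to 4 dp:

347.9910 mL


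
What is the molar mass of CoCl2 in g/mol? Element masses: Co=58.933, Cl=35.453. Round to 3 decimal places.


M = sum(count * atomic_mass) over atoms.
M = 1*58.933 + 2*35.453
M = 58.933 + 70.906
M = 129.839 g/mol, rounded to 3 dp:

129.839 g/mol


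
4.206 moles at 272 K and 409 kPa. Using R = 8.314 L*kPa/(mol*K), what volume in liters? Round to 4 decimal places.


PV = nRT, solve for V = nRT / P.
nRT = 4.206 * 8.314 * 272 = 9511.482
V = 9511.482 / 409
V = 23.25545721 L, rounded to 4 dp:

23.2555 L


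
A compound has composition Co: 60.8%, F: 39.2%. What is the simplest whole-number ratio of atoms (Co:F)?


Assume 100 g of compound, divide each mass% by atomic mass to get moles, then normalize by the smallest to get a raw atom ratio.
Moles per 100 g: Co: 60.8/58.933 = 1.0317, F: 39.2/18.998 = 2.0634
Raw ratio (divide by min = 1.0317): Co: 1.0, F: 2.0
Multiply by 1 to clear fractions: Co: 1.0 ~= 1, F: 2.0 ~= 2
Reduce by GCD to get the simplest whole-number ratio:

1:2


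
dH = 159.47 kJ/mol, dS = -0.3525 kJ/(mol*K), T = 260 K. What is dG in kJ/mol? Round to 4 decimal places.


Gibbs: dG = dH - T*dS (consistent units, dS already in kJ/(mol*K)).
T*dS = 260 * -0.3525 = -91.65
dG = 159.47 - (-91.65)
dG = 251.12 kJ/mol, rounded to 4 dp:

251.1200 kJ/mol


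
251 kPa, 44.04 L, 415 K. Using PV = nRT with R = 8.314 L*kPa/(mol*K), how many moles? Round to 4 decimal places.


PV = nRT, solve for n = PV / (RT).
PV = 251 * 44.04 = 11054.04
RT = 8.314 * 415 = 3450.31
n = 11054.04 / 3450.31
n = 3.20378169 mol, rounded to 4 dp:

3.2038 mol


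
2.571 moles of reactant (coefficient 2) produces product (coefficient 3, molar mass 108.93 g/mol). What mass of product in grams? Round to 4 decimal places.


Use the coefficient ratio to convert reactant moles to product moles, then multiply by the product's molar mass.
moles_P = moles_R * (coeff_P / coeff_R) = 2.571 * (3/2) = 3.8565
mass_P = moles_P * M_P = 3.8565 * 108.93
mass_P = 420.088545 g, rounded to 4 dp:

420.0885 g


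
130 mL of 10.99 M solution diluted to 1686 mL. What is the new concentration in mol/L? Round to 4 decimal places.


Dilution: M1*V1 = M2*V2, solve for M2.
M2 = M1*V1 / V2
M2 = 10.99 * 130 / 1686
M2 = 1428.7 / 1686
M2 = 0.84739027 mol/L, rounded to 4 dp:

0.8474 mol/L


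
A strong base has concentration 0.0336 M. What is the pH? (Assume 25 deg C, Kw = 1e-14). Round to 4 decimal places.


A strong base dissociates completely, so [OH-] equals the given concentration.
pOH = -log10([OH-]) = -log10(0.0336) = 1.473661
pH = 14 - pOH = 14 - 1.473661
pH = 12.526339, rounded to 4 dp:

12.5263


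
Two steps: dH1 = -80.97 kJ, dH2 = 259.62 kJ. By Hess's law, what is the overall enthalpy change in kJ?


Hess's law: enthalpy is a state function, so add the step enthalpies.
dH_total = dH1 + dH2 = -80.97 + (259.62)
dH_total = 178.65 kJ:

178.65 kJ


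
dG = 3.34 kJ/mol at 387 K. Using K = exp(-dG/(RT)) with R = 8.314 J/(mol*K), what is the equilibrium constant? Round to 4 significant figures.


dG is in kJ/mol; multiply by 1000 to match R in J/(mol*K).
RT = 8.314 * 387 = 3217.518 J/mol
exponent = -dG*1000 / (RT) = -(3.34*1000) / 3217.518 = -1.03806723
K = exp(-1.03806723)
K = 0.35413849, rounded to 4 significant figures:

0.3541


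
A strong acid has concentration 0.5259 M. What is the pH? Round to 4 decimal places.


A strong acid dissociates completely, so [H+] equals the given concentration.
pH = -log10([H+]) = -log10(0.5259)
pH = 0.27909683, rounded to 4 dp:

0.2791


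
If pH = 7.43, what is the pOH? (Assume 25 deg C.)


At 25 deg C, pH + pOH = 14.
pOH = 14 - pH = 14 - 7.43
pOH = 6.57:

6.57


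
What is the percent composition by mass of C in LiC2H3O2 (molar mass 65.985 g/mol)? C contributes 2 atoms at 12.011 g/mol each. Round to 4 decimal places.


pct = 100 * (n_elem * M_elem) / M_total
mass_contribution = 2 * 12.011 = 24.022 g/mol
pct = 100 * 24.022 / 65.985
pct = 36.40524362 %, rounded to 4 dp:

36.4052 %


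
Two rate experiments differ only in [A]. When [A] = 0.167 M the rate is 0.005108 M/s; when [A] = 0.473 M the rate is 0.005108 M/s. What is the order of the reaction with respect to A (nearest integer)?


Rate is proportional to [A]^n, so rate2/rate1 = ([A]2/[A]1)^n. Take logs to solve for n.
rate2/rate1 = 0.005108 / 0.005108 = 1.0
[A]2/[A]1 = 0.473 / 0.167 = 2.8323
n = ln(1.0) / ln(2.8323) = 0.0
Nearest integer order:

0


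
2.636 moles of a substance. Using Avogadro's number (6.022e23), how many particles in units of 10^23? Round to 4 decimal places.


N = n * NA, then divide by 1e23 for the requested units.
N / 1e23 = n * 6.022
N / 1e23 = 2.636 * 6.022
N / 1e23 = 15.873992, rounded to 4 dp:

15.8740


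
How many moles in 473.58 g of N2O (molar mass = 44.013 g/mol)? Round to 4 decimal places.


n = mass / M
n = 473.58 / 44.013
n = 10.76000273 mol, rounded to 4 dp:

10.7600 mol


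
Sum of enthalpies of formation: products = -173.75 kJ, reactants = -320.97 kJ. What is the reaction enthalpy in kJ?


dH_rxn = sum(dH_f products) - sum(dH_f reactants)
dH_rxn = -173.75 - (-320.97)
dH_rxn = 147.22 kJ:

147.22 kJ


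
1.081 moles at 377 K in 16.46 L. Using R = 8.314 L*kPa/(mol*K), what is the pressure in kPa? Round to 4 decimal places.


PV = nRT, solve for P = nRT / V.
nRT = 1.081 * 8.314 * 377 = 3388.2626
P = 3388.2626 / 16.46
P = 205.84827461 kPa, rounded to 4 dp:

205.8483 kPa


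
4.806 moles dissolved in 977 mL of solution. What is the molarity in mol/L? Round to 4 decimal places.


Convert volume to liters: V_L = V_mL / 1000.
V_L = 977 / 1000 = 0.977 L
M = n / V_L = 4.806 / 0.977
M = 4.91914023 mol/L, rounded to 4 dp:

4.9191 mol/L


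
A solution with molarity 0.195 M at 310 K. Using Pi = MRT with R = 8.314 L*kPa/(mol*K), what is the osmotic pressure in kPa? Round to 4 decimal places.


Osmotic pressure (van't Hoff): Pi = M*R*T.
RT = 8.314 * 310 = 2577.34
Pi = 0.195 * 2577.34
Pi = 502.5813 kPa, rounded to 4 dp:

502.5813 kPa


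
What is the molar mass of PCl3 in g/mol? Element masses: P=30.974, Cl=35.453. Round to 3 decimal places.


M = sum(count * atomic_mass) over atoms.
M = 1*30.974 + 3*35.453
M = 30.974 + 106.359
M = 137.333 g/mol, rounded to 3 dp:

137.333 g/mol


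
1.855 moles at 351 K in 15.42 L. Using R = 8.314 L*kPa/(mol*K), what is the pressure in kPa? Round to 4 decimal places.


PV = nRT, solve for P = nRT / V.
nRT = 1.855 * 8.314 * 351 = 5413.287
P = 5413.287 / 15.42
P = 351.05622568 kPa, rounded to 4 dp:

351.0562 kPa


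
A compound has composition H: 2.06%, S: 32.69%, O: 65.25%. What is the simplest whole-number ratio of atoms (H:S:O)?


Assume 100 g of compound, divide each mass% by atomic mass to get moles, then normalize by the smallest to get a raw atom ratio.
Moles per 100 g: H: 2.06/1.008 = 2.0437, S: 32.69/32.065 = 1.0195, O: 65.25/15.999 = 4.0784
Raw ratio (divide by min = 1.0195): H: 2.005, S: 1.0, O: 4.0
Multiply by 1 to clear fractions: H: 2.005 ~= 2, S: 1.0 ~= 1, O: 4.0 ~= 4
Reduce by GCD to get the simplest whole-number ratio:

2:1:4


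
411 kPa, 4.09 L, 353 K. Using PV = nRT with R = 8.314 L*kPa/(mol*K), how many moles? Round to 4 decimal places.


PV = nRT, solve for n = PV / (RT).
PV = 411 * 4.09 = 1680.99
RT = 8.314 * 353 = 2934.842
n = 1680.99 / 2934.842
n = 0.57277019 mol, rounded to 4 dp:

0.5728 mol


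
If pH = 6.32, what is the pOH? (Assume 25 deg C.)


At 25 deg C, pH + pOH = 14.
pOH = 14 - pH = 14 - 6.32
pOH = 7.68:

7.68


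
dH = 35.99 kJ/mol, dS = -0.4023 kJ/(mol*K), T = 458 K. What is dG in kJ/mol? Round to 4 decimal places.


Gibbs: dG = dH - T*dS (consistent units, dS already in kJ/(mol*K)).
T*dS = 458 * -0.4023 = -184.2534
dG = 35.99 - (-184.2534)
dG = 220.2434 kJ/mol, rounded to 4 dp:

220.2434 kJ/mol


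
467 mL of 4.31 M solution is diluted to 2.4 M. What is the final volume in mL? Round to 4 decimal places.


Dilution: M1*V1 = M2*V2, solve for V2.
V2 = M1*V1 / M2
V2 = 4.31 * 467 / 2.4
V2 = 2012.77 / 2.4
V2 = 838.65416667 mL, rounded to 4 dp:

838.6542 mL


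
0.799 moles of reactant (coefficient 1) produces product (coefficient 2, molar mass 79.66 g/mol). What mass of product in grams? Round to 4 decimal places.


Use the coefficient ratio to convert reactant moles to product moles, then multiply by the product's molar mass.
moles_P = moles_R * (coeff_P / coeff_R) = 0.799 * (2/1) = 1.598
mass_P = moles_P * M_P = 1.598 * 79.66
mass_P = 127.29668 g, rounded to 4 dp:

127.2967 g


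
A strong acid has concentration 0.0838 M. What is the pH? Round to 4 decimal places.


A strong acid dissociates completely, so [H+] equals the given concentration.
pH = -log10([H+]) = -log10(0.0838)
pH = 1.07675598, rounded to 4 dp:

1.0768


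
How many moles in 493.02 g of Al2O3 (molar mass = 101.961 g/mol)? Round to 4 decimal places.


n = mass / M
n = 493.02 / 101.961
n = 4.83537823 mol, rounded to 4 dp:

4.8354 mol


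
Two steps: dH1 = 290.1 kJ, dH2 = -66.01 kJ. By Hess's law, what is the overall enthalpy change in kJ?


Hess's law: enthalpy is a state function, so add the step enthalpies.
dH_total = dH1 + dH2 = 290.1 + (-66.01)
dH_total = 224.09 kJ:

224.09 kJ


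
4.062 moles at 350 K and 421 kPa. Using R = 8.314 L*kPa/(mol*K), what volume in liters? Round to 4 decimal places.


PV = nRT, solve for V = nRT / P.
nRT = 4.062 * 8.314 * 350 = 11820.0138
V = 11820.0138 / 421
V = 28.07604228 L, rounded to 4 dp:

28.0760 L


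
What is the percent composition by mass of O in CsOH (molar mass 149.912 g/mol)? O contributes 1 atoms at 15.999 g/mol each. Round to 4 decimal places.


pct = 100 * (n_elem * M_elem) / M_total
mass_contribution = 1 * 15.999 = 15.999 g/mol
pct = 100 * 15.999 / 149.912
pct = 10.67226106 %, rounded to 4 dp:

10.6723 %


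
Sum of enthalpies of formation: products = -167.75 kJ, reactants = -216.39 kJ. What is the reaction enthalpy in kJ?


dH_rxn = sum(dH_f products) - sum(dH_f reactants)
dH_rxn = -167.75 - (-216.39)
dH_rxn = 48.64 kJ:

48.64 kJ


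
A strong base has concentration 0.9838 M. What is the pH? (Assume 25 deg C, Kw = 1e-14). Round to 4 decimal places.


A strong base dissociates completely, so [OH-] equals the given concentration.
pOH = -log10([OH-]) = -log10(0.9838) = 0.007093
pH = 14 - pOH = 14 - 0.007093
pH = 13.992907, rounded to 4 dp:

13.9929


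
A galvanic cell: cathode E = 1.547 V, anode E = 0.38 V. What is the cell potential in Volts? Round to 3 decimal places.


Standard cell potential: E_cell = E_cathode - E_anode.
E_cell = 1.547 - (0.38)
E_cell = 1.167 V, rounded to 3 dp:

1.167 V


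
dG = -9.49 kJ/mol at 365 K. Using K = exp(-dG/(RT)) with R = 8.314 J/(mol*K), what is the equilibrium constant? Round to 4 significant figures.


dG is in kJ/mol; multiply by 1000 to match R in J/(mol*K).
RT = 8.314 * 365 = 3034.61 J/mol
exponent = -dG*1000 / (RT) = -(-9.49*1000) / 3034.61 = 3.12725523
K = exp(3.12725523)
K = 22.811282, rounded to 4 significant figures:

22.81


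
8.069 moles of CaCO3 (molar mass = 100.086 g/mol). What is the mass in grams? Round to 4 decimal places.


mass = n * M
mass = 8.069 * 100.086
mass = 807.593934 g, rounded to 4 dp:

807.5939 g


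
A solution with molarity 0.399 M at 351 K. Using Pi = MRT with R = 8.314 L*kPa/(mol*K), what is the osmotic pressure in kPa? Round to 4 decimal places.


Osmotic pressure (van't Hoff): Pi = M*R*T.
RT = 8.314 * 351 = 2918.214
Pi = 0.399 * 2918.214
Pi = 1164.367386 kPa, rounded to 4 dp:

1164.3674 kPa


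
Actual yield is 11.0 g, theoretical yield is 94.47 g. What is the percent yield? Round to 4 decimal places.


% yield = 100 * actual / theoretical
% yield = 100 * 11.0 / 94.47
% yield = 11.64390812 %, rounded to 4 dp:

11.6439 %


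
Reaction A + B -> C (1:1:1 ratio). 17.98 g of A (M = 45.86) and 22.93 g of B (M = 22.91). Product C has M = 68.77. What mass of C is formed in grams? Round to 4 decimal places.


Find moles of each reactant; the smaller value is the limiting reagent in a 1:1:1 reaction, so moles_C equals moles of the limiter.
n_A = mass_A / M_A = 17.98 / 45.86 = 0.392063 mol
n_B = mass_B / M_B = 22.93 / 22.91 = 1.000873 mol
Limiting reagent: A (smaller), n_limiting = 0.392063 mol
mass_C = n_limiting * M_C = 0.392063 * 68.77
mass_C = 26.96217251 g, rounded to 4 dp:

26.9622 g


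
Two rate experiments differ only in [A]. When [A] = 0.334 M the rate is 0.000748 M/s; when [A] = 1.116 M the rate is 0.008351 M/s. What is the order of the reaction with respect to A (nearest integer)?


Rate is proportional to [A]^n, so rate2/rate1 = ([A]2/[A]1)^n. Take logs to solve for n.
rate2/rate1 = 0.008351 / 0.000748 = 11.1644
[A]2/[A]1 = 1.116 / 0.334 = 3.3413
n = ln(11.1644) / ln(3.3413) = 2.0
Nearest integer order:

2


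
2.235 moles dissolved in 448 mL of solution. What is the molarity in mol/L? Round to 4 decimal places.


Convert volume to liters: V_L = V_mL / 1000.
V_L = 448 / 1000 = 0.448 L
M = n / V_L = 2.235 / 0.448
M = 4.98883929 mol/L, rounded to 4 dp:

4.9888 mol/L


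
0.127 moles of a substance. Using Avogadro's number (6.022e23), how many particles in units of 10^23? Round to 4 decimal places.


N = n * NA, then divide by 1e23 for the requested units.
N / 1e23 = n * 6.022
N / 1e23 = 0.127 * 6.022
N / 1e23 = 0.764794, rounded to 4 dp:

0.7648


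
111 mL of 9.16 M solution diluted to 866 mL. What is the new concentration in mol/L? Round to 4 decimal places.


Dilution: M1*V1 = M2*V2, solve for M2.
M2 = M1*V1 / V2
M2 = 9.16 * 111 / 866
M2 = 1016.76 / 866
M2 = 1.17408776 mol/L, rounded to 4 dp:

1.1741 mol/L


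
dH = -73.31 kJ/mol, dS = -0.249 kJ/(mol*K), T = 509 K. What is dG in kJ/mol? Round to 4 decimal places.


Gibbs: dG = dH - T*dS (consistent units, dS already in kJ/(mol*K)).
T*dS = 509 * -0.249 = -126.741
dG = -73.31 - (-126.741)
dG = 53.431 kJ/mol, rounded to 4 dp:

53.4310 kJ/mol


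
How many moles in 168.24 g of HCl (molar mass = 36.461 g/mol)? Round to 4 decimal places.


n = mass / M
n = 168.24 / 36.461
n = 4.61424536 mol, rounded to 4 dp:

4.6142 mol


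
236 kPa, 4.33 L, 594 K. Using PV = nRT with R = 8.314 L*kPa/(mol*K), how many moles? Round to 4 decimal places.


PV = nRT, solve for n = PV / (RT).
PV = 236 * 4.33 = 1021.88
RT = 8.314 * 594 = 4938.516
n = 1021.88 / 4938.516
n = 0.20692046 mol, rounded to 4 dp:

0.2069 mol


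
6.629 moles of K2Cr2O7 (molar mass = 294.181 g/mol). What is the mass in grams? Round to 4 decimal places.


mass = n * M
mass = 6.629 * 294.181
mass = 1950.125849 g, rounded to 4 dp:

1950.1258 g


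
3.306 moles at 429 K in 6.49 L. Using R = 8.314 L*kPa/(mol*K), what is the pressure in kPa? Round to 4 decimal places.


PV = nRT, solve for P = nRT / V.
nRT = 3.306 * 8.314 * 429 = 11791.53
P = 11791.53 / 6.49
P = 1816.87673344 kPa, rounded to 4 dp:

1816.8767 kPa
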